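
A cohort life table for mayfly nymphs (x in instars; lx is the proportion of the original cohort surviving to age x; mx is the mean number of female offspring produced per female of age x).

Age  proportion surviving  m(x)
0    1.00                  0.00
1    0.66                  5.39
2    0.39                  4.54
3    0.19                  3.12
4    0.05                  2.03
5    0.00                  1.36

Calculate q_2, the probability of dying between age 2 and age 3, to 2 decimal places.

0.51

q_2 = (l_2 − l_3) / l_2 = (0.39 − 0.19) / 0.39
     = 0.2 / 0.39 = 0.512821… → 0.51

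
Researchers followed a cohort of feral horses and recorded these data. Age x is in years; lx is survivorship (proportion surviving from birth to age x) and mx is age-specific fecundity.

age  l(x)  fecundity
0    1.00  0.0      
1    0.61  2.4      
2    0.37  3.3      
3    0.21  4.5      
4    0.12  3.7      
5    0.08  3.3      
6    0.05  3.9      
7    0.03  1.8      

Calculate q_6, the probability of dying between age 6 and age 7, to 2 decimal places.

0.40

q_6 = (l_6 − l_7) / l_6 = (0.05 − 0.03) / 0.05
     = 0.02 / 0.05 = 0.4 → 0.40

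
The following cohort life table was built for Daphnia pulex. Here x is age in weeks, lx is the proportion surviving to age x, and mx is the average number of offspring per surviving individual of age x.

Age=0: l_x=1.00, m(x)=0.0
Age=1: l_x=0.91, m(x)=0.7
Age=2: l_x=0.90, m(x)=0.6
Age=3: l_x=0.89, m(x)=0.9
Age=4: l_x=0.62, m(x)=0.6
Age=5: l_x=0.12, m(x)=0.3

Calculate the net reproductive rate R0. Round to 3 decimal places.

2.386

lx·mx by age: 0, 0.637, 0.54, 0.801, 0.372, 0.036
R0 = Σ lx·mx = 2.386 → 2.386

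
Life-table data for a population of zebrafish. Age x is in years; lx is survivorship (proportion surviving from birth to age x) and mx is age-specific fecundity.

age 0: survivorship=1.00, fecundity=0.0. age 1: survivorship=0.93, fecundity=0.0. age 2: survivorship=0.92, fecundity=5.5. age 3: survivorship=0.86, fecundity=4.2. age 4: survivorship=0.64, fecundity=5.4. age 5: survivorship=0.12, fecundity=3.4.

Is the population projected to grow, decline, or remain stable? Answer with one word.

R0 = Σ lx·mx = 0 + 0 + 5.06 + 3.612 + 3.456 + 0.408 = 12.536
R0 > 1, so the population is growing.

growing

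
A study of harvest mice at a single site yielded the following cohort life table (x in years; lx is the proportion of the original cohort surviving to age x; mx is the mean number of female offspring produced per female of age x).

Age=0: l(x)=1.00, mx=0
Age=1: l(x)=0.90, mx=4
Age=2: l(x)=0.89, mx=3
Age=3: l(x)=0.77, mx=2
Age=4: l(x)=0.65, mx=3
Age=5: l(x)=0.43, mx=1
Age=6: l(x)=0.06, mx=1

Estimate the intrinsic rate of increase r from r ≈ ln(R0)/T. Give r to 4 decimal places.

R0 = Σ lx·mx = 0 + 3.6 + 2.67 + 1.54 + 1.95 + 0.43 + 0.06 = 10.25
Σ x·lx·mx = 23.87; T = 23.87/10.25 = 2.32878…
r ≈ ln(R0)/T = ln(10.25)/2.32878… = 0.999355… → 0.9994

0.9994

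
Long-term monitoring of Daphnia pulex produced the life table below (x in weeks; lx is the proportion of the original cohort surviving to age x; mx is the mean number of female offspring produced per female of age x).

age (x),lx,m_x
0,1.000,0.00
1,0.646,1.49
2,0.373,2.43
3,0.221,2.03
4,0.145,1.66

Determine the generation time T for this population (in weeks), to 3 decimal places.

lx·mx: 0, 0.96254, 0.90639, 0.44863, 0.2407 → R0 = 2.55826
x·lx·mx: 0, 0.96254, 1.81278, 1.34589, 0.9628 → Σ = 5.08401
T = 5.08401 / 2.55826 = 1.987292… → 1.987

1.987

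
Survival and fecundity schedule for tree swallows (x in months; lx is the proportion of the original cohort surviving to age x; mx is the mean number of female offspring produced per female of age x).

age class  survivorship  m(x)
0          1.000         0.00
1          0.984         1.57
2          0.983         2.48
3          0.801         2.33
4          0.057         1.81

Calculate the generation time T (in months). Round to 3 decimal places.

lx·mx: 0, 1.54488, 2.43784, 1.86633, 0.10317 → R0 = 5.95222
x·lx·mx: 0, 1.54488, 4.87568, 5.59899, 0.41268 → Σ = 12.43223
T = 12.43223 / 5.95222 = 2.088671… → 2.089

2.089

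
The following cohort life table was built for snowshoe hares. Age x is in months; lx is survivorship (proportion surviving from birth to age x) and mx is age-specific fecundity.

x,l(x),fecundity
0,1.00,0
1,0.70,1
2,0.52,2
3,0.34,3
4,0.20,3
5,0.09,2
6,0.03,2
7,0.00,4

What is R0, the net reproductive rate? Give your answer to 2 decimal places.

3.60

lx·mx by age: 0, 0.7, 1.04, 1.02, 0.6, 0.18, 0.06, 0
R0 = Σ lx·mx = 3.6 → 3.60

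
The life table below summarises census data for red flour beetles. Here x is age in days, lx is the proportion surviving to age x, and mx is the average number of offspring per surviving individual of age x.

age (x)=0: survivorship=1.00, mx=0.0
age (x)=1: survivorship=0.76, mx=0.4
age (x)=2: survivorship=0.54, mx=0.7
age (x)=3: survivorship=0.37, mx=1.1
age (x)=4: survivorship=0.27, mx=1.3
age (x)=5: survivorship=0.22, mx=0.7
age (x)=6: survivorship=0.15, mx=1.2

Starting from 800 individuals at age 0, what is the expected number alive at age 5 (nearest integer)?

176

Expected survivors = N0 · l_5 = 800 × 0.22 = 176 → 176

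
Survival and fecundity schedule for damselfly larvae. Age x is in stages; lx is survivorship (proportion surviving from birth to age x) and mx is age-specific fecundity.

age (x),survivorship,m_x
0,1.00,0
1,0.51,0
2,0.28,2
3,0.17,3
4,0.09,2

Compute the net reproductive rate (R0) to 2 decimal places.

1.25

lx·mx by age: 0, 0, 0.56, 0.51, 0.18
R0 = Σ lx·mx = 1.25 → 1.25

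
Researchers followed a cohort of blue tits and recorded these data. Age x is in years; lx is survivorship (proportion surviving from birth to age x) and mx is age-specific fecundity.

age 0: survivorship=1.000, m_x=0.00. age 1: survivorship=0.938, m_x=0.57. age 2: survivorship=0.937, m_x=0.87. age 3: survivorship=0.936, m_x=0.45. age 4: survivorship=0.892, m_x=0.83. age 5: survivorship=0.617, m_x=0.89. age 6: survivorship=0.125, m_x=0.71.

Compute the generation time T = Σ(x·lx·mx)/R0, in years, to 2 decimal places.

3.07

lx·mx: 0, 0.53466, 0.81519, 0.4212, 0.74036, 0.54913, 0.08875 → R0 = 3.14929
x·lx·mx: 0, 0.53466, 1.63038, 1.2636, 2.96144, 2.74565, 0.5325 → Σ = 9.66823
T = 9.66823 / 3.14929 = 3.069971… → 3.07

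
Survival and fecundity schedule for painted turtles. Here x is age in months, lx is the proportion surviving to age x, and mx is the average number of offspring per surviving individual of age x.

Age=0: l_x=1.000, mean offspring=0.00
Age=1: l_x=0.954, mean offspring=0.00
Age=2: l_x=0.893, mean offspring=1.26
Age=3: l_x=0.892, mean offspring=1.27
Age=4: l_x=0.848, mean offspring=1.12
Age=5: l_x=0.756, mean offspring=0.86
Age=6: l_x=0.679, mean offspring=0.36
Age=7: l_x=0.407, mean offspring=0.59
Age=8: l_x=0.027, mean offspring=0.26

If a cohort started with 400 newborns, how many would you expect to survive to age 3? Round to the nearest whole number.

357

Expected survivors = N0 · l_3 = 400 × 0.892 = 356.8 → 357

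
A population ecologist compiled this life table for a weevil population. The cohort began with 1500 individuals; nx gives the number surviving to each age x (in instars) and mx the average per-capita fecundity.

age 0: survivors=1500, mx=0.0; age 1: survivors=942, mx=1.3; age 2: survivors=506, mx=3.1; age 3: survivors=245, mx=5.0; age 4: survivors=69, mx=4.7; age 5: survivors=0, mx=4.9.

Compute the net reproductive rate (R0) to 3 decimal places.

2.895

lx = nx/n0 = nx/1500: 1, 0.628, 0.33733…, 0.16333…, 0.046, 0
lx·mx by age: 0, 0.8164, 1.045733…, 0.816667…, 0.2162, 0
R0 = Σ lx·mx = 2.895… → 2.895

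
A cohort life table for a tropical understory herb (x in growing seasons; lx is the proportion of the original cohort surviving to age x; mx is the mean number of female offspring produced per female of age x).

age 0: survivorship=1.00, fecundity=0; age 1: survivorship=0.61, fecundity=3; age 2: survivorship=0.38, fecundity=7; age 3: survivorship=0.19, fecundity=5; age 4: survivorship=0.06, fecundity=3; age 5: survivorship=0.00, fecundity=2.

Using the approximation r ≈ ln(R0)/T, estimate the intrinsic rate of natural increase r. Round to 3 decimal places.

R0 = Σ lx·mx = 0 + 1.83 + 2.66 + 0.95 + 0.18 + 0 = 5.62
Σ x·lx·mx = 10.72; T = 10.72/5.62 = 1.90747…
r ≈ ln(R0)/T = ln(5.62)/1.90747… = 0.90504… → 0.905

0.905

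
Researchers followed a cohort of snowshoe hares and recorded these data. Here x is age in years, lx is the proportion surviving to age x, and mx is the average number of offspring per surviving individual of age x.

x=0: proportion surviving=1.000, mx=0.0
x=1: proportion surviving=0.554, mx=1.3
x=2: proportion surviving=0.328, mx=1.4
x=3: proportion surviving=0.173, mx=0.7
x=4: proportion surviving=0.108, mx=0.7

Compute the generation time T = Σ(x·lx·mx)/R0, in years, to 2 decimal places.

lx·mx: 0, 0.7202, 0.4592, 0.1211, 0.0756 → R0 = 1.3761
x·lx·mx: 0, 0.7202, 0.9184, 0.3633, 0.3024 → Σ = 2.3043
T = 2.3043 / 1.3761 = 1.674515… → 1.67

1.67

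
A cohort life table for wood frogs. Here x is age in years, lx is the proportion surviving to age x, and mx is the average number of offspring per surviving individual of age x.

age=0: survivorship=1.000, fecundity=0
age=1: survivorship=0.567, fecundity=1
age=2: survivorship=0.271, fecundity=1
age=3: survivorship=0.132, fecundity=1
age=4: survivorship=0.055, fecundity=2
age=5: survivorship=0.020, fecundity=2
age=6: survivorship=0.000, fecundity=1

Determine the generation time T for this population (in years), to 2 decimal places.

lx·mx: 0, 0.567, 0.271, 0.132, 0.11, 0.04, 0 → R0 = 1.12
x·lx·mx: 0, 0.567, 0.542, 0.396, 0.44, 0.2, 0 → Σ = 2.145
T = 2.145 / 1.12 = 1.915179… → 1.92

1.92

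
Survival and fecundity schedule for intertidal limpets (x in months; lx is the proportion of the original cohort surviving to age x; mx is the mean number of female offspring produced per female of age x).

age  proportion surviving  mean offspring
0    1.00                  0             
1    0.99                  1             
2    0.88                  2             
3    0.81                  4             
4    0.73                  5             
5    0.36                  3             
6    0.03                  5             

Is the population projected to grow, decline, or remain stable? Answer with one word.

R0 = Σ lx·mx = 0 + 0.99 + 1.76 + 3.24 + 3.65 + 1.08 + 0.15 = 10.87
R0 > 1, so the population is growing.

growing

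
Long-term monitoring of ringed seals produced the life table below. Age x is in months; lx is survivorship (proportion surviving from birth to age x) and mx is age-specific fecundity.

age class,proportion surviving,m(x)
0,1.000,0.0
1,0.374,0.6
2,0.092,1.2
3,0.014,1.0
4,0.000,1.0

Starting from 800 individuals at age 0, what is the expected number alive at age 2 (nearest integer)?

Expected survivors = N0 · l_2 = 800 × 0.092 = 73.6 → 74

74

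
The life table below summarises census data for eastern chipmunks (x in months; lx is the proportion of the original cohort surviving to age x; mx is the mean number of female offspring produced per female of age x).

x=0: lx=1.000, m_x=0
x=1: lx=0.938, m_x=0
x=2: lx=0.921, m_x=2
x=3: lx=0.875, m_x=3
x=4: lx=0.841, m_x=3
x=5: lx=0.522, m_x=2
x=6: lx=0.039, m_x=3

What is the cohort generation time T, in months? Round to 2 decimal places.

3.38

lx·mx: 0, 0, 1.842, 2.625, 2.523, 1.044, 0.117 → R0 = 8.151
x·lx·mx: 0, 0, 3.684, 7.875, 10.092, 5.22, 0.702 → Σ = 27.573
T = 27.573 / 8.151 = 3.382775… → 3.38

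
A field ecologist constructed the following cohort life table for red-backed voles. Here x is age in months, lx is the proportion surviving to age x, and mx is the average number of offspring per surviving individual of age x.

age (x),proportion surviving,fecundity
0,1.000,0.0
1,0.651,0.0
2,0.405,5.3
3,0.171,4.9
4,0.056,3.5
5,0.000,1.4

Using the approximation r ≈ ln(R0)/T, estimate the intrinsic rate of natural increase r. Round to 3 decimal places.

0.485

R0 = Σ lx·mx = 0 + 0 + 2.1465 + 0.8379 + 0.196 + 0 = 3.1804
Σ x·lx·mx = 7.5907; T = 7.5907/3.1804 = 2.38671…
r ≈ ln(R0)/T = ln(3.1804)/2.38671… = 0.48477… → 0.485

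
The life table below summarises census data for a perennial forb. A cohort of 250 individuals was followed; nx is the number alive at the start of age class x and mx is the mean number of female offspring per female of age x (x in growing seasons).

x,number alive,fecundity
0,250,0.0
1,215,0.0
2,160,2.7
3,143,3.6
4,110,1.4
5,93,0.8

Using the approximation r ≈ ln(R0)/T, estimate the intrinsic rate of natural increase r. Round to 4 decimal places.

lx = nx/n0 = nx/250: 1, 0.86, 0.64, 0.572, 0.44, 0.372
R0 = Σ lx·mx = 0 + 0 + 1.728 + 2.0592 + 0.616 + 0.2976 = 4.7008
Σ x·lx·mx = 13.5856; T = 13.5856/4.7008 = 2.89006…
r ≈ ln(R0)/T = ln(4.7008)/2.89006… = 0.535536… → 0.5355

0.5355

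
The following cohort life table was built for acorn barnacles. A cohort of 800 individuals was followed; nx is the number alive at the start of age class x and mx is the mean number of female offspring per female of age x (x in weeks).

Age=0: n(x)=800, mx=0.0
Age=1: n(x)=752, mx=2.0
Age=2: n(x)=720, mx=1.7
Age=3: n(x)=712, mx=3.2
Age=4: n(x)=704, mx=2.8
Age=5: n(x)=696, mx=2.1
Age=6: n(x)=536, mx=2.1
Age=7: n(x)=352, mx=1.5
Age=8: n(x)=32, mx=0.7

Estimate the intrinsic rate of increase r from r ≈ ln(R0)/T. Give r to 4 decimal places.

0.7010

lx = nx/n0 = nx/800: 1, 0.94, 0.9, 0.89, 0.88, 0.87, 0.67, 0.44, 0.04
R0 = Σ lx·mx = 0 + 1.88 + 1.53 + 2.848 + 2.464 + 1.827 + 1.407 + 0.66 + 0.028 = 12.644
Σ x·lx·mx = 45.761; T = 45.761/12.644 = 3.61919…
r ≈ ln(R0)/T = ln(12.644)/3.61919… = 0.701037… → 0.7010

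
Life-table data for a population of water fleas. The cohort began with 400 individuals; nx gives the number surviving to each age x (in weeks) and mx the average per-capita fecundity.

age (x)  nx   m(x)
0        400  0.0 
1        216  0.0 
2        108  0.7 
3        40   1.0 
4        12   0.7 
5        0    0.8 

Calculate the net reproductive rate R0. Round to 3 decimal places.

0.310

lx = nx/n0 = nx/400: 1, 0.54, 0.27, 0.1, 0.03, 0
lx·mx by age: 0, 0, 0.189, 0.1, 0.021, 0
R0 = Σ lx·mx = 0.31 → 0.310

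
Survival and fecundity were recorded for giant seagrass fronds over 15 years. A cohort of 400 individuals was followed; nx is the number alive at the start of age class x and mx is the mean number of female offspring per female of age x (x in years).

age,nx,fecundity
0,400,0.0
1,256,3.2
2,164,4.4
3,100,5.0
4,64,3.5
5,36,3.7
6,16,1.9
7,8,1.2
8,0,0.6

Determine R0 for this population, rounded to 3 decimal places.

6.095

lx = nx/n0 = nx/400: 1, 0.64, 0.41, 0.25, 0.16, 0.09, 0.04, 0.02, 0
lx·mx by age: 0, 2.048, 1.804, 1.25, 0.56, 0.333, 0.076, 0.024, 0
R0 = Σ lx·mx = 6.095 → 6.095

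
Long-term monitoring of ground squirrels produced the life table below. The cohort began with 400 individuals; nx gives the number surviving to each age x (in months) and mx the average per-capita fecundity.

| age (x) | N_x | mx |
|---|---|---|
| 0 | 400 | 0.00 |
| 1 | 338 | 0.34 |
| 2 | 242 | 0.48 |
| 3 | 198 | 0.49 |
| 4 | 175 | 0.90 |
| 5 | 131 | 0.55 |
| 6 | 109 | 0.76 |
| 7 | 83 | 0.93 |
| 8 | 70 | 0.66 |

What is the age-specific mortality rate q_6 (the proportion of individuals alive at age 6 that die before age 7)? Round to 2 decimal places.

lx = nx/n0 = nx/400: 1, 0.845, 0.605, 0.495, 0.4375, 0.3275, 0.2725, 0.2075, 0.175
q_6 = (l_6 − l_7) / l_6 = (0.2725 − 0.2075) / 0.2725
     = 0.065 / 0.2725 = 0.238532… → 0.24

0.24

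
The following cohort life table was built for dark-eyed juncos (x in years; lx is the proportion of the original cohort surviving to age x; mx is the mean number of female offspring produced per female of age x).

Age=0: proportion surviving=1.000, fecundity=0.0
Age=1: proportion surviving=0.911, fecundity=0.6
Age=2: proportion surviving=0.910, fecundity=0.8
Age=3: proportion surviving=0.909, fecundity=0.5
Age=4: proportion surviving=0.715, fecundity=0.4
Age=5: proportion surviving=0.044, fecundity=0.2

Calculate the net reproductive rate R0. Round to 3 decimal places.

lx·mx by age: 0, 0.5466, 0.728, 0.4545, 0.286, 0.0088
R0 = Σ lx·mx = 2.0239 → 2.024

2.024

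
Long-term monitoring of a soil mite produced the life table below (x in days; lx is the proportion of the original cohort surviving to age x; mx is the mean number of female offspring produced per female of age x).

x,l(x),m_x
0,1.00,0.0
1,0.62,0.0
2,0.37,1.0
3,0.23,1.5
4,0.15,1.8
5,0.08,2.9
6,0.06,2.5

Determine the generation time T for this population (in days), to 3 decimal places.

lx·mx: 0, 0, 0.37, 0.345, 0.27, 0.232, 0.15 → R0 = 1.367
x·lx·mx: 0, 0, 0.74, 1.035, 1.08, 1.16, 0.9 → Σ = 4.915
T = 4.915 / 1.367 = 3.595465… → 3.595

3.595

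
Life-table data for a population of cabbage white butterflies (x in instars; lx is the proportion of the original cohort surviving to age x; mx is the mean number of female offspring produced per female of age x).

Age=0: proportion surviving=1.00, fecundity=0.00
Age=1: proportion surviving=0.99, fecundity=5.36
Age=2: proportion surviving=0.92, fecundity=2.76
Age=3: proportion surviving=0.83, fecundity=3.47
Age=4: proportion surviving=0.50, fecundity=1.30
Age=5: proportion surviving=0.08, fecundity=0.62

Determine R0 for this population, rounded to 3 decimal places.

11.425

lx·mx by age: 0, 5.3064, 2.5392, 2.8801, 0.65, 0.0496
R0 = Σ lx·mx = 11.4253 → 11.425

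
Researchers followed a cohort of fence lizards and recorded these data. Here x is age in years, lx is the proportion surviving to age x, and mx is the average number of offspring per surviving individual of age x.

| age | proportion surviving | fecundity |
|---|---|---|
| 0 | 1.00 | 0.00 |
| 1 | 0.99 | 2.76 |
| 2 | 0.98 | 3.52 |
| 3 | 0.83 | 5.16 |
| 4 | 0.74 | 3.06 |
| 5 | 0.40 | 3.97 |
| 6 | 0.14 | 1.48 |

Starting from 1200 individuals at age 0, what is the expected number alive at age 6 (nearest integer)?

168

Expected survivors = N0 · l_6 = 1200 × 0.14 = 168 → 168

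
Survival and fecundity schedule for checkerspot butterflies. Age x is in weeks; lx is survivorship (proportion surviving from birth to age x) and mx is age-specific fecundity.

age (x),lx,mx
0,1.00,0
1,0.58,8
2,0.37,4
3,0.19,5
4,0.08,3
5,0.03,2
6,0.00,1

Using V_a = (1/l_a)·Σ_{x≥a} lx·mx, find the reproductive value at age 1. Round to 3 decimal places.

12.707

lx·mx for x ≥ 1: 4.64, 1.48, 0.95, 0.24, 0.06, 0 → sum = 7.37
V_1 = 7.37 / l_1 = 7.37 / 0.58 = 12.706897… → 12.707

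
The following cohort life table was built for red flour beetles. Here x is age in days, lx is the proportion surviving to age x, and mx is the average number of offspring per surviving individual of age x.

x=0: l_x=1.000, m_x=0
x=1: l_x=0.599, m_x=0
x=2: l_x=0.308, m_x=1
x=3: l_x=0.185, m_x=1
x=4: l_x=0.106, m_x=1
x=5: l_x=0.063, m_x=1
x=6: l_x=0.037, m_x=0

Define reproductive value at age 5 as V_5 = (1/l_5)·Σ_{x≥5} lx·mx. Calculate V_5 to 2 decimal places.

lx·mx for x ≥ 5: 0.063, 0 → sum = 0.063
V_5 = 0.063 / l_5 = 0.063 / 0.063 = 1 → 1.00

1.00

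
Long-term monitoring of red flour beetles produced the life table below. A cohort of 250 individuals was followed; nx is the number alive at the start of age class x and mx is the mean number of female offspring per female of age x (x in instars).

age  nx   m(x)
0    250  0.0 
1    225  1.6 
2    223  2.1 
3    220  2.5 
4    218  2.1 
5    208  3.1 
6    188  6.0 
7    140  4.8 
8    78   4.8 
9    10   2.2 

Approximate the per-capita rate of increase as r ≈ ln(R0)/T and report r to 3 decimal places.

lx = nx/n0 = nx/250: 1, 0.9, 0.892, 0.88, 0.872, 0.832, 0.752, 0.56, 0.312, 0.04
R0 = Σ lx·mx = 0 + 1.44 + 1.8732 + 2.2 + 1.8312 + 2.5792 + 4.512 + 2.688 + 1.4976 + 0.088 = 18.7092
Σ x·lx·mx = 90.668; T = 90.668/18.7092 = 4.84617…
r ≈ ln(R0)/T = ln(18.7092)/4.84617… = 0.6044… → 0.604

0.604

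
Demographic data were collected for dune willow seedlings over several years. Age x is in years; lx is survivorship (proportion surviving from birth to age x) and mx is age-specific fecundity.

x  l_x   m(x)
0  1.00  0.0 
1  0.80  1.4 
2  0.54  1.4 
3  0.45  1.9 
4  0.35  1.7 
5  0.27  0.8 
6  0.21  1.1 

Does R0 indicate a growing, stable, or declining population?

growing

R0 = Σ lx·mx = 0 + 1.12 + 0.756 + 0.855 + 0.595 + 0.216 + 0.231 = 3.773
R0 > 1, so the population is growing.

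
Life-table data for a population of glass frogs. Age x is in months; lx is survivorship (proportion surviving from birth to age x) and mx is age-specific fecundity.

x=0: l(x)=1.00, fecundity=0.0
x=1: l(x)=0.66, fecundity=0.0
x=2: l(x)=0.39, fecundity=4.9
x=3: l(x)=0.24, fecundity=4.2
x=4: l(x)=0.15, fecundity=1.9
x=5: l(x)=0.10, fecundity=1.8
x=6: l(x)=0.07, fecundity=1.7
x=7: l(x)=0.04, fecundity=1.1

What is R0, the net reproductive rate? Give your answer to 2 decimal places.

3.55

lx·mx by age: 0, 0, 1.911, 1.008, 0.285, 0.18, 0.119, 0.044
R0 = Σ lx·mx = 3.547 → 3.55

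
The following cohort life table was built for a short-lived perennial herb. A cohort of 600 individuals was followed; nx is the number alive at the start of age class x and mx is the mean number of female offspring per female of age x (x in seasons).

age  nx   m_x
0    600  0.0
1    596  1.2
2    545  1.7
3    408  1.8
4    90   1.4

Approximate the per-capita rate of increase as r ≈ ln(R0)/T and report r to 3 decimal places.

lx = nx/n0 = nx/600: 1, 0.99333…, 0.90833…, 0.68, 0.15
R0 = Σ lx·mx = 0 + 1.192… + 1.54417… + 1.224 + 0.21 = 4.170167…
Σ x·lx·mx = 8.792333…; T = 8.792333…/4.170167… = 2.10839…
r ≈ ln(R0)/T = ln(4.170167…)/2.10839… = 0.67727… → 0.677

0.677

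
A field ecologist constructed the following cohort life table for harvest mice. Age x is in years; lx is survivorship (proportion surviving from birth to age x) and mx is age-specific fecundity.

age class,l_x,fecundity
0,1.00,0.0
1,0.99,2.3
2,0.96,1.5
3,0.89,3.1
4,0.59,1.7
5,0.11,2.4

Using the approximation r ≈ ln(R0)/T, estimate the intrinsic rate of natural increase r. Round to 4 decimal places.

R0 = Σ lx·mx = 0 + 2.277 + 1.44 + 2.759 + 1.003 + 0.264 = 7.743
Σ x·lx·mx = 18.766; T = 18.766/7.743 = 2.42361…
r ≈ ln(R0)/T = ln(7.743)/2.42361… = 0.844521… → 0.8445

0.8445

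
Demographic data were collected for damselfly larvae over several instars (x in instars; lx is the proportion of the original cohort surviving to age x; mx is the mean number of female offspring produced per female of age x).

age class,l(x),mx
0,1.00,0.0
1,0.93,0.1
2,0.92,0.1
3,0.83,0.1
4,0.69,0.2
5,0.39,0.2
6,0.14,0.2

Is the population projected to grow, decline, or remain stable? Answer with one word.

R0 = Σ lx·mx = 0 + 0.093 + 0.092 + 0.083 + 0.138 + 0.078 + 0.028 = 0.512
R0 < 1, so the population is declining.

declining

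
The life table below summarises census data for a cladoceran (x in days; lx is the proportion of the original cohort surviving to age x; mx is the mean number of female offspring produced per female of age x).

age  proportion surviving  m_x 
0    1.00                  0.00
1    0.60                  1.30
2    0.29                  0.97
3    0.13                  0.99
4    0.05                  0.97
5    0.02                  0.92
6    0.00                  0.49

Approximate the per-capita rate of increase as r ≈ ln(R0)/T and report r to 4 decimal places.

R0 = Σ lx·mx = 0 + 0.78 + 0.2813 + 0.1287 + 0.0485 + 0.0184 + 0 = 1.2569
Σ x·lx·mx = 2.0147; T = 2.0147/1.2569 = 1.60291…
r ≈ ln(R0)/T = ln(1.2569)/1.60291… = 0.142646… → 0.1426

0.1426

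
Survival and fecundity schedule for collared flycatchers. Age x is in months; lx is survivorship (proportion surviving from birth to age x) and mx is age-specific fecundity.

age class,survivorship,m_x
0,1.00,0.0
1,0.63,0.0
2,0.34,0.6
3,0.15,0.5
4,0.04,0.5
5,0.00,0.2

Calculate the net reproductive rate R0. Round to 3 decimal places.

0.299

lx·mx by age: 0, 0, 0.204, 0.075, 0.02, 0
R0 = Σ lx·mx = 0.299 → 0.299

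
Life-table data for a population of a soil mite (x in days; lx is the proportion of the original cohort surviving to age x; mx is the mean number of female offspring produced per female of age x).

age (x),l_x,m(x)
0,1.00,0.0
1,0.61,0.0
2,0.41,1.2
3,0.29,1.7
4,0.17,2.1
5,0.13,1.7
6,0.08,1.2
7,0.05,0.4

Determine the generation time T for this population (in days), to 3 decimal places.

lx·mx: 0, 0, 0.492, 0.493, 0.357, 0.221, 0.096, 0.02 → R0 = 1.679
x·lx·mx: 0, 0, 0.984, 1.479, 1.428, 1.105, 0.576, 0.14 → Σ = 5.712
T = 5.712 / 1.679 = 3.402025… → 3.402

3.402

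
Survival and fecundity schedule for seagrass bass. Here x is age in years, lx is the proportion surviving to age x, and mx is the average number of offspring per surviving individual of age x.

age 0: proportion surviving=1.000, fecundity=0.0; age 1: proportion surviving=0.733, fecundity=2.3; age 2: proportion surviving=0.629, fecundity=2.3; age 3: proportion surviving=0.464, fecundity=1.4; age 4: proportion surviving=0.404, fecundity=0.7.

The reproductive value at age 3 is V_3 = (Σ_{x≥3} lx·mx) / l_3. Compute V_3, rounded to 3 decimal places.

2.009

lx·mx for x ≥ 3: 0.6496, 0.2828 → sum = 0.9324
V_3 = 0.9324 / l_3 = 0.9324 / 0.464 = 2.009483… → 2.009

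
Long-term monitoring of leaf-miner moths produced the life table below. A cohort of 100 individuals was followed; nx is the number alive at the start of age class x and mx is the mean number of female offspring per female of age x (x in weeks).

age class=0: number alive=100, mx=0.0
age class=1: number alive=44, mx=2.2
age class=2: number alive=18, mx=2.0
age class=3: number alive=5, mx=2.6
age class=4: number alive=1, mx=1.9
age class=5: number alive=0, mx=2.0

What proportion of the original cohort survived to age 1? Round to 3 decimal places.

l_1 = n_1/n_0 = 44/100 = 0.44 → 0.440

0.440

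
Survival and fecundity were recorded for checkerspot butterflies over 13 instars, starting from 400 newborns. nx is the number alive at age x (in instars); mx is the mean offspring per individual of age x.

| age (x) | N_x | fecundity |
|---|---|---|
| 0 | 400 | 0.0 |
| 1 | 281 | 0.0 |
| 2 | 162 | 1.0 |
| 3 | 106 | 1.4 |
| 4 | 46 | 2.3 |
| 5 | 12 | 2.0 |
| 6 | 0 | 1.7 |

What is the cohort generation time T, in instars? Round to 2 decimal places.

lx = nx/n0 = nx/400: 1, 0.7025, 0.405, 0.265, 0.115, 0.03, 0
lx·mx: 0, 0, 0.405, 0.371, 0.2645, 0.06, 0 → R0 = 1.1005
x·lx·mx: 0, 0, 0.81, 1.113, 1.058, 0.3, 0 → Σ = 3.281
T = 3.281 / 1.1005 = 2.981372… → 2.98

2.98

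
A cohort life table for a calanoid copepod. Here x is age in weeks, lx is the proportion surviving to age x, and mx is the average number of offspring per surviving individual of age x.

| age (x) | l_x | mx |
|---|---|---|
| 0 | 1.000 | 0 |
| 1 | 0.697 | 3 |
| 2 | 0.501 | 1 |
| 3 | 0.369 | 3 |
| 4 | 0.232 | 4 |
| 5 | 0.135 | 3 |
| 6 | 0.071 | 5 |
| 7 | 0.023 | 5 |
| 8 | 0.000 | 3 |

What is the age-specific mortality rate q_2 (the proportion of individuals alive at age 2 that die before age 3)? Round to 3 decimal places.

0.263

q_2 = (l_2 − l_3) / l_2 = (0.501 − 0.369) / 0.501
     = 0.132 / 0.501 = 0.263473… → 0.263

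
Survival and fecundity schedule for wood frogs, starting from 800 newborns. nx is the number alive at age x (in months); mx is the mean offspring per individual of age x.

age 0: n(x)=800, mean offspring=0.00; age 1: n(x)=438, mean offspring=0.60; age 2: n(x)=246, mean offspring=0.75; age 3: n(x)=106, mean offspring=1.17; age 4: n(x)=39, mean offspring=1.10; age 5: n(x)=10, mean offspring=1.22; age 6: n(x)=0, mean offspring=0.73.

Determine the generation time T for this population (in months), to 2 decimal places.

1.97

lx = nx/n0 = nx/800: 1, 0.5475, 0.3075, 0.1325, 0.04875, 0.0125, 0
lx·mx: 0, 0.3285, 0.230625, 0.155025, 0.053625…, 0.01525, 0 → R0 = 0.783025…
x·lx·mx: 0, 0.3285, 0.46125, 0.465075, 0.2145…, 0.07625, 0 → Σ = 1.545575…
T = 1.545575… / 0.783025… = 1.973851… → 1.97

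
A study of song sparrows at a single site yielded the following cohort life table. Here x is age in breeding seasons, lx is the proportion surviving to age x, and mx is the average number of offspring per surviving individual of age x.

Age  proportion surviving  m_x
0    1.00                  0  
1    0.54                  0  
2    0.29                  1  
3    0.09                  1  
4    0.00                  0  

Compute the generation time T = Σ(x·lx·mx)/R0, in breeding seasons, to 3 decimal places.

lx·mx: 0, 0, 0.29, 0.09, 0 → R0 = 0.38
x·lx·mx: 0, 0, 0.58, 0.27, 0 → Σ = 0.85
T = 0.85 / 0.38 = 2.236842… → 2.237

2.237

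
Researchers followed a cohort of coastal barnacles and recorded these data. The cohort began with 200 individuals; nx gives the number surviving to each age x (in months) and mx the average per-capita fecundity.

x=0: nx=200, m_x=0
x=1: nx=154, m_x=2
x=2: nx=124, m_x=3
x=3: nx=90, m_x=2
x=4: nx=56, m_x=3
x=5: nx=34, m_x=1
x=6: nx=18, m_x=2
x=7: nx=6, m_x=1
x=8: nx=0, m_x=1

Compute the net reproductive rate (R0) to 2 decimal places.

lx = nx/n0 = nx/200: 1, 0.77, 0.62, 0.45, 0.28, 0.17, 0.09, 0.03, 0
lx·mx by age: 0, 1.54, 1.86, 0.9, 0.84, 0.17, 0.18, 0.03, 0
R0 = Σ lx·mx = 5.52 → 5.52

5.52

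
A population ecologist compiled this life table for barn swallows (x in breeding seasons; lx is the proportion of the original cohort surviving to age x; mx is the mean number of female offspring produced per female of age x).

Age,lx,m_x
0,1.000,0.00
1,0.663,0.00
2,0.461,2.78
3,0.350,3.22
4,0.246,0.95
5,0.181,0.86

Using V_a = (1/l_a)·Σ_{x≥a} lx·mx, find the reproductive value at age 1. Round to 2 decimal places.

4.22

lx·mx for x ≥ 1: 0, 1.28158, 1.127, 0.2337, 0.15566 → sum = 2.79794
V_1 = 2.79794 / l_1 = 2.79794 / 0.663 = 4.220121… → 4.22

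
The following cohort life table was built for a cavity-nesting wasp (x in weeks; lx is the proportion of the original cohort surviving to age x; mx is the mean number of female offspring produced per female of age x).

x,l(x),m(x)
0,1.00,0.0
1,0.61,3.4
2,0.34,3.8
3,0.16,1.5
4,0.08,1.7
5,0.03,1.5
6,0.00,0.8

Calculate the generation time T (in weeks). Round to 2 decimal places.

lx·mx: 0, 2.074, 1.292, 0.24, 0.136, 0.045, 0 → R0 = 3.787
x·lx·mx: 0, 2.074, 2.584, 0.72, 0.544, 0.225, 0 → Σ = 6.147
T = 6.147 / 3.787 = 1.623185… → 1.62

1.62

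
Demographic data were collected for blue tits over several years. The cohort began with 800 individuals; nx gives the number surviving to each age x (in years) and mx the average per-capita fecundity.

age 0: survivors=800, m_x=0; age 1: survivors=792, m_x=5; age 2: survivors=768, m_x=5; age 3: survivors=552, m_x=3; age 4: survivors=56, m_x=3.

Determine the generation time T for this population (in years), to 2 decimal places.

lx = nx/n0 = nx/800: 1, 0.99, 0.96, 0.69, 0.07
lx·mx: 0, 4.95, 4.8, 2.07, 0.21 → R0 = 12.03
x·lx·mx: 0, 4.95, 9.6, 6.21, 0.84 → Σ = 21.6
T = 21.6 / 12.03 = 1.795511… → 1.80

1.80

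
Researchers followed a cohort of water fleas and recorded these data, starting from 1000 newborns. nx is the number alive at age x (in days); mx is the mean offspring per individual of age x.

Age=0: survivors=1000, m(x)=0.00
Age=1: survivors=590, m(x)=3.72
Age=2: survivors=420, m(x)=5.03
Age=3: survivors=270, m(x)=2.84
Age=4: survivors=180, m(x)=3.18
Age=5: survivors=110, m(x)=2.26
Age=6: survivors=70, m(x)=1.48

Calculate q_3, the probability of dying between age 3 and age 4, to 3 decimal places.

lx = nx/n0 = nx/1000: 1, 0.59, 0.42, 0.27, 0.18, 0.11, 0.07
q_3 = (l_3 − l_4) / l_3 = (0.27 − 0.18) / 0.27
     = 0.09 / 0.27 = 0.333333… → 0.333

0.333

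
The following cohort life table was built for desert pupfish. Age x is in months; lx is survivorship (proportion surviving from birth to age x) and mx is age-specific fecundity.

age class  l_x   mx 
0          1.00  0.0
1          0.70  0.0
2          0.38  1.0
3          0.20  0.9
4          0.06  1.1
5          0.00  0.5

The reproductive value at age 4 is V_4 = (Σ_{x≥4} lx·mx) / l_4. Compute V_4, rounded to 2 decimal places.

lx·mx for x ≥ 4: 0.066, 0 → sum = 0.066
V_4 = 0.066 / l_4 = 0.066 / 0.06 = 1.1 → 1.10

1.10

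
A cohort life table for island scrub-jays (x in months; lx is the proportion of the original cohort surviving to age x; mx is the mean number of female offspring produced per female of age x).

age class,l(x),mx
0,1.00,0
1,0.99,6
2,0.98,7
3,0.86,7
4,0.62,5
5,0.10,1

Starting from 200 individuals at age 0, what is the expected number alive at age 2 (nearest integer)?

196

Expected survivors = N0 · l_2 = 200 × 0.98 = 196 → 196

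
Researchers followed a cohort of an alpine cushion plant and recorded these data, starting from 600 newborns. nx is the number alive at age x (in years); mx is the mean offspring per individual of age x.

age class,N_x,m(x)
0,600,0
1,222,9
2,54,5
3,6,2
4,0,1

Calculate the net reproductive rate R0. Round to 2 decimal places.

3.80

lx = nx/n0 = nx/600: 1, 0.37, 0.09, 0.01, 0
lx·mx by age: 0, 3.33, 0.45, 0.02, 0
R0 = Σ lx·mx = 3.8 → 3.80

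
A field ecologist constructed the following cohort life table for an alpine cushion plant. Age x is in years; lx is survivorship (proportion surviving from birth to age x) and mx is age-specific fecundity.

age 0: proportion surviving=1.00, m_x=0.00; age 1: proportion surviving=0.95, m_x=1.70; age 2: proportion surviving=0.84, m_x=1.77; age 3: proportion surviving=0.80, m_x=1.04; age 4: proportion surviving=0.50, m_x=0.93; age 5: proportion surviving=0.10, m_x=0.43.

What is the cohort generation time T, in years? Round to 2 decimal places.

2.06

lx·mx: 0, 1.615, 1.4868, 0.832, 0.465, 0.043 → R0 = 4.4418
x·lx·mx: 0, 1.615, 2.9736, 2.496, 1.86, 0.215 → Σ = 9.1596
T = 9.1596 / 4.4418 = 2.062137… → 2.06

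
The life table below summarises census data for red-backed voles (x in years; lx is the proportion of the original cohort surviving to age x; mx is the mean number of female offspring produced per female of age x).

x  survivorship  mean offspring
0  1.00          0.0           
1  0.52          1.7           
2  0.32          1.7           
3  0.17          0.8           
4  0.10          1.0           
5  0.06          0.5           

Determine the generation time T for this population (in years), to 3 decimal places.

lx·mx: 0, 0.884, 0.544, 0.136, 0.1, 0.03 → R0 = 1.694
x·lx·mx: 0, 0.884, 1.088, 0.408, 0.4, 0.15 → Σ = 2.93
T = 2.93 / 1.694 = 1.729634… → 1.730

1.730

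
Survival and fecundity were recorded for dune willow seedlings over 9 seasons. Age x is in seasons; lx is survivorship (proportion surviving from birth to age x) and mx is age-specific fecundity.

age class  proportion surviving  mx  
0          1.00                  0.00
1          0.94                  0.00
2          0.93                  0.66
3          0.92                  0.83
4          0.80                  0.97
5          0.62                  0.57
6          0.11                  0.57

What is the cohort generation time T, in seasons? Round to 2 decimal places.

3.41

lx·mx: 0, 0, 0.6138, 0.7636, 0.776, 0.3534, 0.0627 → R0 = 2.5695
x·lx·mx: 0, 0, 1.2276, 2.2908, 3.104, 1.767, 0.3762 → Σ = 8.7656
T = 8.7656 / 2.5695 = 3.411403… → 3.41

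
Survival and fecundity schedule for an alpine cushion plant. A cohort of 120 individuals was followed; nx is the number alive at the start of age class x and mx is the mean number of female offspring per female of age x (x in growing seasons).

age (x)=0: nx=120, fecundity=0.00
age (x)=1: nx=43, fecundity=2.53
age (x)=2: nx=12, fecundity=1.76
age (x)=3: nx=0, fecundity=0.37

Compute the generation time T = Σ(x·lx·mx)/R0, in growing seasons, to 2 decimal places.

lx = nx/n0 = nx/120: 1, 0.35833…, 0.1, 0
lx·mx: 0, 0.906583…, 0.176, 0 → R0 = 1.082583…
x·lx·mx: 0, 0.906583…, 0.352, 0 → Σ = 1.258583…
T = 1.258583… / 1.082583… = 1.162574… → 1.16

1.16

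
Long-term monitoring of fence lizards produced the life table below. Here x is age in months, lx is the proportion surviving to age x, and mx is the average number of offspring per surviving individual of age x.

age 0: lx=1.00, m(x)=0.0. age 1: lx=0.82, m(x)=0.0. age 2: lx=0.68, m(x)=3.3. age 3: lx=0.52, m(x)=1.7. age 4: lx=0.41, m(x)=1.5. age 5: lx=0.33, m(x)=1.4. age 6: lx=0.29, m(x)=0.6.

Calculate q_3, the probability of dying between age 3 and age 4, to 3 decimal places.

q_3 = (l_3 − l_4) / l_3 = (0.52 − 0.41) / 0.52
     = 0.11 / 0.52 = 0.211538… → 0.212

0.212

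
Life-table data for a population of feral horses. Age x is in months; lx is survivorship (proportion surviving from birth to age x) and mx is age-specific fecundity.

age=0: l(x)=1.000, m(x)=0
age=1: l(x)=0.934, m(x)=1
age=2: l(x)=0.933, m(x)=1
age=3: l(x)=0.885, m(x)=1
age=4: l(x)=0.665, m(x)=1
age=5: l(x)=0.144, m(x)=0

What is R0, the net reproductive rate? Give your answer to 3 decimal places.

lx·mx by age: 0, 0.934, 0.933, 0.885, 0.665, 0
R0 = Σ lx·mx = 3.417 → 3.417

3.417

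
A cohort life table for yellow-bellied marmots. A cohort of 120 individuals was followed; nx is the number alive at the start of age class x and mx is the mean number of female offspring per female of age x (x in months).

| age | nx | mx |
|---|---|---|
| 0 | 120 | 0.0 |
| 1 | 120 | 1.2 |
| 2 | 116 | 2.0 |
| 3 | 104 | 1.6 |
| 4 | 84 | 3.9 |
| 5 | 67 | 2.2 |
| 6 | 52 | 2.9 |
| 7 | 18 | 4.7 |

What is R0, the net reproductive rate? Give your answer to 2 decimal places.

10.44

lx = nx/n0 = nx/120: 1, 1, 0.96667…, 0.86667…, 0.7, 0.55833…, 0.43333…, 0.15
lx·mx by age: 0, 1.2, 1.933333…, 1.386667…, 2.73, 1.228333…, 1.256667…, 0.705
R0 = Σ lx·mx = 10.44… → 10.44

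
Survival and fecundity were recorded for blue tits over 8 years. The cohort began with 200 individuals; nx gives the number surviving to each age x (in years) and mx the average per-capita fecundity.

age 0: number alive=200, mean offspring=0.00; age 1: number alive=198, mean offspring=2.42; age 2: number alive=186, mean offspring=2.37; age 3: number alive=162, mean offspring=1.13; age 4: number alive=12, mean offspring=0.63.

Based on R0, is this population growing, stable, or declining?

growing

lx = nx/n0 = nx/200: 1, 0.99, 0.93, 0.81, 0.06
R0 = Σ lx·mx = 0 + 2.3958 + 2.2041 + 0.9153 + 0.0378 = 5.553
R0 > 1, so the population is growing.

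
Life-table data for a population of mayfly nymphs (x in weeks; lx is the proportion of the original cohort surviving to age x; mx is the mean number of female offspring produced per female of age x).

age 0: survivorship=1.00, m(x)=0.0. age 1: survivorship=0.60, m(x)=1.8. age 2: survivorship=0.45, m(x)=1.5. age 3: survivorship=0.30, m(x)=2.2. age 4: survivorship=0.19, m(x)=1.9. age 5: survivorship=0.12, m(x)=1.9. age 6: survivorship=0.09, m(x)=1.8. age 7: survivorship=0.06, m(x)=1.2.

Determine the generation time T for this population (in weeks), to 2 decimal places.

lx·mx: 0, 1.08, 0.675, 0.66, 0.361, 0.228, 0.162, 0.072 → R0 = 3.238
x·lx·mx: 0, 1.08, 1.35, 1.98, 1.444, 1.14, 0.972, 0.504 → Σ = 8.47
T = 8.47 / 3.238 = 2.615812… → 2.62

2.62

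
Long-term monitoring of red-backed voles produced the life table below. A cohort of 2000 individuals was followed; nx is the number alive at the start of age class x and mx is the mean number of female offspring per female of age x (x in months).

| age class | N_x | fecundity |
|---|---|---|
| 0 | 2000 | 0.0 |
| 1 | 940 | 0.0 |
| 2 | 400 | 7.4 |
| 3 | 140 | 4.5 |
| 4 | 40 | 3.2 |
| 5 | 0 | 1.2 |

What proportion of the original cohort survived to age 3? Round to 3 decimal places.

0.070

l_3 = n_3/n_0 = 140/2000 = 0.07 → 0.070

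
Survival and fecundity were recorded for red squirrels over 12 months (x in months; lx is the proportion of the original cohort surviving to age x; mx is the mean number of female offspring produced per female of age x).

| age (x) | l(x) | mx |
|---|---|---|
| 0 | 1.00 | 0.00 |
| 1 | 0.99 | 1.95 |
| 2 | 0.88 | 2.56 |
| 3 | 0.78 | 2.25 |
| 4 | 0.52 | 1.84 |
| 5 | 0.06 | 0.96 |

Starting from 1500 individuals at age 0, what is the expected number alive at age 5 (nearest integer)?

90

Expected survivors = N0 · l_5 = 1500 × 0.06 = 90 → 90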